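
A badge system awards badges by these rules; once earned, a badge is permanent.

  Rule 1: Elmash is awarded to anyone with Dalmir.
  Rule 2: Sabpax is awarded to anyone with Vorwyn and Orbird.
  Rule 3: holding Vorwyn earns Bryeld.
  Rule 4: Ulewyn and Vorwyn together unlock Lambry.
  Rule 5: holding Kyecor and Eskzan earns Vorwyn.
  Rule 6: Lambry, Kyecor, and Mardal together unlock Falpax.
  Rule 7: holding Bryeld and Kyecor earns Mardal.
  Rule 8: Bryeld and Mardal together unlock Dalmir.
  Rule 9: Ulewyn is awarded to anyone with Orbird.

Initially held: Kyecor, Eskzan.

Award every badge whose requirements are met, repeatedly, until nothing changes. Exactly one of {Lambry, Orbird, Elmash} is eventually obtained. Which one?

Elmash

With Kyecor and Eskzan, Vorwyn is earned (Rule 5).
With Vorwyn, Bryeld is earned (Rule 3).
With Bryeld and Kyecor, Mardal is earned (Rule 7).
With Bryeld and Mardal, Dalmir is earned (Rule 8).
With Dalmir, Elmash is earned (Rule 1).
No rule produces Orbird, and it is not given. Lambry would need Ulewyn and Vorwyn (Rule 4), but Ulewyn is never earned.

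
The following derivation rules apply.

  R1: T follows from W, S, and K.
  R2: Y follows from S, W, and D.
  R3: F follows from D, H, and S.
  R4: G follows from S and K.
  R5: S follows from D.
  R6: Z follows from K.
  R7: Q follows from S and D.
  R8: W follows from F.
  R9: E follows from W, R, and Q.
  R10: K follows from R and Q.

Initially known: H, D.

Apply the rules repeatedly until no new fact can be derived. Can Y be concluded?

Yes

D holds, so S follows (R5).
From D, H, and S, R3 gives F.
F holds, so W follows (R8).
From S, W, and D, R2 gives Y.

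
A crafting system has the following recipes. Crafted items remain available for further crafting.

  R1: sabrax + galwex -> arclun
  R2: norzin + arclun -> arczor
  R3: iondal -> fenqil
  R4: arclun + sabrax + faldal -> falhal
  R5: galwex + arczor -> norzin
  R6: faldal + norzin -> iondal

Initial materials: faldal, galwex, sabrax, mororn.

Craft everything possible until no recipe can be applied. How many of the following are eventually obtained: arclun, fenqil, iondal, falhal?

2

Using R1, sabrax and galwex make arclun.
arclun + sabrax + faldal -> falhal (R4).
arclun: reached.
fenqil would need iondal (R3), but iondal is never obtained.
iondal would need faldal and norzin (R6), but norzin is never obtained.
falhal: reached.
Reached: arclun and falhal — 2 of the 4.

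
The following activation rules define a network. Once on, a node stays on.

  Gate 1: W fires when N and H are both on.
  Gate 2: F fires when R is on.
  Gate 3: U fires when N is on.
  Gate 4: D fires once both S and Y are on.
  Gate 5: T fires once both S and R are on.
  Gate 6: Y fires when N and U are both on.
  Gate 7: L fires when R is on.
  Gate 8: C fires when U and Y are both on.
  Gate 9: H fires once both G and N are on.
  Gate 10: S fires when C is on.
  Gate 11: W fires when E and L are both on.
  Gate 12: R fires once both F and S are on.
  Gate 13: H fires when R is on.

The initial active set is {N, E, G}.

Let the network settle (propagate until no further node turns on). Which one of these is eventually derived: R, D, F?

D

Gate 3: N on → U on.
Gate 6: N and U on → Y on.
Gate 8: U and Y on → C on.
C is on, so S fires (Gate 10).
S and Y are on, so D fires (Gate 4).
R would need F and S (Gate 12), but F never turns on. F would need R (Gate 2), but R never turns on.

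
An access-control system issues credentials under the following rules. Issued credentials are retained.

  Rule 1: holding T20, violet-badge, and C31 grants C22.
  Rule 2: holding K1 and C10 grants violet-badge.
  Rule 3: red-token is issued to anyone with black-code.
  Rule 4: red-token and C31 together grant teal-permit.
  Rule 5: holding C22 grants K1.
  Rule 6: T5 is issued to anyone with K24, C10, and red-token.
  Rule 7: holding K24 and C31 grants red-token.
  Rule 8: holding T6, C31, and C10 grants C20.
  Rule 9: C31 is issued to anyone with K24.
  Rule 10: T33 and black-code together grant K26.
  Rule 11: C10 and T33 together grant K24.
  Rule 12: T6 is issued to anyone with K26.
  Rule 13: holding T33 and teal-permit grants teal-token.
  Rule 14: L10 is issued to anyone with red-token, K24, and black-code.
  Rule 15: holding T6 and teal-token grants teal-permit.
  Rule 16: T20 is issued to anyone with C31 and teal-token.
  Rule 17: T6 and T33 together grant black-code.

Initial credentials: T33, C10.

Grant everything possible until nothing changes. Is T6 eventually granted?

No

T6 would need K26 (Rule 12), but K26 is never granted.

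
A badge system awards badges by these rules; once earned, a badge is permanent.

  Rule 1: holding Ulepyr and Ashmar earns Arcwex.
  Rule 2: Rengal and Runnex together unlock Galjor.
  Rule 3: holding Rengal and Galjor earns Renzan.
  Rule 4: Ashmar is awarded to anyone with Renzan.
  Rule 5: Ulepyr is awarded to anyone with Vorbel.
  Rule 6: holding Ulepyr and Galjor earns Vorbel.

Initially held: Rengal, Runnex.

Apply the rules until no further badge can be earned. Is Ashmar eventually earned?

Yes

With Rengal and Runnex, Galjor is earned (Rule 2).
With Rengal and Galjor, Renzan is earned (Rule 3).
With Renzan, Ashmar is earned (Rule 4).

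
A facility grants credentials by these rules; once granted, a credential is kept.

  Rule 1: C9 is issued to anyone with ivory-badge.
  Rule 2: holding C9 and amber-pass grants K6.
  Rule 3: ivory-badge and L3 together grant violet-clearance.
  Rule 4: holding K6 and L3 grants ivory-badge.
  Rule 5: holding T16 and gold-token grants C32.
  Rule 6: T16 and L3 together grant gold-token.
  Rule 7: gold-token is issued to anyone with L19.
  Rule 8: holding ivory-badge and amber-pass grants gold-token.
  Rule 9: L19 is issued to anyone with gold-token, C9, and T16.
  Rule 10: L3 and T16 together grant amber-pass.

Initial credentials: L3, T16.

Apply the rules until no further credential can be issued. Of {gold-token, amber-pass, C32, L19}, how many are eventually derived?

Holding T16 and L3 grants gold-token (Rule 6).
Holding L3 and T16 grants amber-pass (Rule 10).
Holding T16 and gold-token grants C32 (Rule 5).
gold-token: reached.
amber-pass: reached.
C32: reached.
L19 would need gold-token, C9, and T16 (Rule 9), but C9 is never granted.
Reached: gold-token, amber-pass, and C32 — 3 of the 4.

3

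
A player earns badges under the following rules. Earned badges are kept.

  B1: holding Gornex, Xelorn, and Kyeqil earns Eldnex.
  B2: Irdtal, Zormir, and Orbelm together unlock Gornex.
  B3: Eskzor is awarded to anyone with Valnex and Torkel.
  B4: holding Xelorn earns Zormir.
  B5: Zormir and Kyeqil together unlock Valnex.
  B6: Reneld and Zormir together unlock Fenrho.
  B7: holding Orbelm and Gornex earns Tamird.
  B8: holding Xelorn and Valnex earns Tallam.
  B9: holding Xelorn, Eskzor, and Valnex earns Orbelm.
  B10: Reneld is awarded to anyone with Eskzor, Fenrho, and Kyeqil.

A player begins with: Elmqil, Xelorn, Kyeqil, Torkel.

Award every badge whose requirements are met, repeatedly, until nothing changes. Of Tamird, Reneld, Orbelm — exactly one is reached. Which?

Orbelm

With Xelorn, Zormir is earned (B4).
With Zormir and Kyeqil, Valnex is earned (B5).
With Valnex and Torkel, Eskzor is earned (B3).
With Xelorn, Eskzor, and Valnex, Orbelm is earned (B9).
Tamird would need Orbelm and Gornex (B7), but Gornex is never earned. Reneld would need Eskzor, Fenrho, and Kyeqil (B10), but Fenrho is never earned.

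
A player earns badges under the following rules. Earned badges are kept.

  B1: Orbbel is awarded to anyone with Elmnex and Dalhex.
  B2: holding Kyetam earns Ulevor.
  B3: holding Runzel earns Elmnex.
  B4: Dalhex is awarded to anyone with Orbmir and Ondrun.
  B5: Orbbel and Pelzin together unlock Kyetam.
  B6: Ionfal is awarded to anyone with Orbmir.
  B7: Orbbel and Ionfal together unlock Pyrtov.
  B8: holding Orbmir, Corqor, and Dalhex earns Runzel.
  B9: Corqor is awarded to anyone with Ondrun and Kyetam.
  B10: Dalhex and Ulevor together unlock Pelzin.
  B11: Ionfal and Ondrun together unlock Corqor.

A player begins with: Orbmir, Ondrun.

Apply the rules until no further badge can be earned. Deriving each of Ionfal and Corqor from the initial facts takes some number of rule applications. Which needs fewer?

Ionfal

Ionfal: With Orbmir, Ionfal is earned (B6). [1 rule application]
Corqor: With Orbmir, Ionfal is earned (B6). With Ionfal and Ondrun, Corqor is earned (B11). [2 rule applications]
Ionfal needs fewer.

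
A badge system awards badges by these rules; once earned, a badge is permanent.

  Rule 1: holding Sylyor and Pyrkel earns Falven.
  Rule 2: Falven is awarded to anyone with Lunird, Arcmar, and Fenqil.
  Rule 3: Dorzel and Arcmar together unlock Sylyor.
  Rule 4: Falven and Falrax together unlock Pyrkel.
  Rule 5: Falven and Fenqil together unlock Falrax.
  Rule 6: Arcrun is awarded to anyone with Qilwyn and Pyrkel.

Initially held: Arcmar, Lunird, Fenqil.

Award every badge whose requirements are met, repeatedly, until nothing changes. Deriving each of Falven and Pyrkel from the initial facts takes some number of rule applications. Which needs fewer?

Falven: With Lunird, Arcmar, and Fenqil, Falven is earned (Rule 2). [1 rule application]
Pyrkel: With Lunird, Arcmar, and Fenqil, Falven is earned (Rule 2). With Falven and Fenqil, Falrax is earned (Rule 5). With Falven and Falrax, Pyrkel is earned (Rule 4). [3 rule applications]
Falven needs fewer.

Falven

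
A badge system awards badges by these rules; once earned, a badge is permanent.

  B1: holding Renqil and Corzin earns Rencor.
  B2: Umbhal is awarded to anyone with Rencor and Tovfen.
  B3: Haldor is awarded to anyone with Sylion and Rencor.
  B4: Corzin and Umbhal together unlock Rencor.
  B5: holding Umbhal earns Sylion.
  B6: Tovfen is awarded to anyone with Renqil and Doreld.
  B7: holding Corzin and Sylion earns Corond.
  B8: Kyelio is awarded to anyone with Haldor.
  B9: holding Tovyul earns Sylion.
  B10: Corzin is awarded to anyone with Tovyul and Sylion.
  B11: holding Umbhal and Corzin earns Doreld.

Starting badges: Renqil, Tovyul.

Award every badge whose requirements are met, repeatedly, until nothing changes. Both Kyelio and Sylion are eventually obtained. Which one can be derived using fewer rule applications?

Sylion: With Tovyul, Sylion is earned (B9). [1 rule application]
Kyelio: With Tovyul, Sylion is earned (B9). With Tovyul and Sylion, Corzin is earned (B10). With Renqil and Corzin, Rencor is earned (B1). With Sylion and Rencor, Haldor is earned (B3). With Haldor, Kyelio is earned (B8). [5 rule applications]
Sylion needs fewer.

Sylion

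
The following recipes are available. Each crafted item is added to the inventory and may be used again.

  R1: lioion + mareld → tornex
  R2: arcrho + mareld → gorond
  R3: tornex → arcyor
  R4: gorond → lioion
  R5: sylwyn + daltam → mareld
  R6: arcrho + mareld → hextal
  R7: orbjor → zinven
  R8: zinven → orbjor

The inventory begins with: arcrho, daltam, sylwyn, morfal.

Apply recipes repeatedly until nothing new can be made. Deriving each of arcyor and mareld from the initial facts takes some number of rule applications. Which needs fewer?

mareld: sylwyn + daltam → mareld (R5). [1 rule application]
arcyor: sylwyn + daltam → mareld (R5). Using R2, arcrho and mareld make gorond. gorond → lioion (R4). lioion + mareld → tornex (R1). Using R3, tornex makes arcyor. [5 rule applications]
mareld needs fewer.

mareld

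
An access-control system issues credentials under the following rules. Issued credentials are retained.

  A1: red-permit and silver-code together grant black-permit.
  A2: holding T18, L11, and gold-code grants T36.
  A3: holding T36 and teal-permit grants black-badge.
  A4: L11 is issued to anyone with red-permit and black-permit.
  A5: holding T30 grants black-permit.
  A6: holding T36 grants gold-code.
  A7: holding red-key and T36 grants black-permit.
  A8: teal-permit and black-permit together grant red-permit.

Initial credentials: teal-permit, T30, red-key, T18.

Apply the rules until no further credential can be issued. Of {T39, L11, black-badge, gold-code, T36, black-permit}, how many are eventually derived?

Holding T30 grants black-permit (A5).
Holding teal-permit and black-permit grants red-permit (A8).
Holding red-permit and black-permit grants L11 (A4).
No rule produces T39, and it is not given.
L11: reached.
black-badge would need T36 and teal-permit (A3), but T36 is never granted.
gold-code would need T36 (A6), but T36 is never granted.
T36 would need T18, L11, and gold-code (A2), but gold-code is never granted.
black-permit: reached.
Reached: L11 and black-permit — 2 of the 6.

2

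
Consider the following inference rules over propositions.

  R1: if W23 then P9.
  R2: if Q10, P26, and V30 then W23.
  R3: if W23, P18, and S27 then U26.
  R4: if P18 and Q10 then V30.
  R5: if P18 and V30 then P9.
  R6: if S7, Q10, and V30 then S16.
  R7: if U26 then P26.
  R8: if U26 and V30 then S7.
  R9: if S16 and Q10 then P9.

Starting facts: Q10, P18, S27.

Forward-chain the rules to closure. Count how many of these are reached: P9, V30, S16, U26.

2

From P18 and Q10, R4 gives V30.
P18 and V30 hold, so P9 follows (R5).
P9: reached.
V30: reached.
S16 would need S7, Q10, and V30 (R6), but S7 is never established.
U26 would need W23, P18, and S27 (R3), but W23 is never established.
Reached: P9 and V30 — 2 of the 4.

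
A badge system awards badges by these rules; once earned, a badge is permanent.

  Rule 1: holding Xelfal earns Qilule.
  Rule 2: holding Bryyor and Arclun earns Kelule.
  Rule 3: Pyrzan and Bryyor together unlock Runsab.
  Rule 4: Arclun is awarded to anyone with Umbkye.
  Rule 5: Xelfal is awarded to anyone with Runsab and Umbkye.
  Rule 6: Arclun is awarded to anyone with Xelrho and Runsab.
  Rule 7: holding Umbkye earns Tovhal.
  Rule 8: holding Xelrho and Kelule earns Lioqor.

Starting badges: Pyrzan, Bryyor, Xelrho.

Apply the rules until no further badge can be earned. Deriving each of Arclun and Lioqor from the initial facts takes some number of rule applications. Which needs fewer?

Arclun

Arclun: With Pyrzan and Bryyor, Runsab is earned (Rule 3). With Xelrho and Runsab, Arclun is earned (Rule 6). [2 rule applications]
Lioqor: With Pyrzan and Bryyor, Runsab is earned (Rule 3). With Xelrho and Runsab, Arclun is earned (Rule 6). With Bryyor and Arclun, Kelule is earned (Rule 2). With Xelrho and Kelule, Lioqor is earned (Rule 8). [4 rule applications]
Arclun needs fewer.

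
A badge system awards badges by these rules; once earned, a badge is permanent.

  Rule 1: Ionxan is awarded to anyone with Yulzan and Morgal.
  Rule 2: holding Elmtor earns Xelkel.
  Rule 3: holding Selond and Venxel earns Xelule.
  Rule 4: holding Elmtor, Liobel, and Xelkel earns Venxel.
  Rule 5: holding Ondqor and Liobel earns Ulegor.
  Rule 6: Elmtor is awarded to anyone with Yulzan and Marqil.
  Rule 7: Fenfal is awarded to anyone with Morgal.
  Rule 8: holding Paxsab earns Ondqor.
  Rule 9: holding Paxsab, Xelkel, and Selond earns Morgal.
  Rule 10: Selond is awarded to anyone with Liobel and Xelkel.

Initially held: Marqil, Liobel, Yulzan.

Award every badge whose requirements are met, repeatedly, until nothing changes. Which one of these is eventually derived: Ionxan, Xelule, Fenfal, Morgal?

With Yulzan and Marqil, Elmtor is earned (Rule 6).
With Elmtor, Xelkel is earned (Rule 2).
With Liobel and Xelkel, Selond is earned (Rule 10).
With Elmtor, Liobel, and Xelkel, Venxel is earned (Rule 4).
With Selond and Venxel, Xelule is earned (Rule 3).
Ionxan would need Yulzan and Morgal (Rule 1), but Morgal is never earned. Fenfal would need Morgal (Rule 7), but Morgal is never earned. Morgal would need Paxsab, Xelkel, and Selond (Rule 9), but Paxsab is never earned.

Xelule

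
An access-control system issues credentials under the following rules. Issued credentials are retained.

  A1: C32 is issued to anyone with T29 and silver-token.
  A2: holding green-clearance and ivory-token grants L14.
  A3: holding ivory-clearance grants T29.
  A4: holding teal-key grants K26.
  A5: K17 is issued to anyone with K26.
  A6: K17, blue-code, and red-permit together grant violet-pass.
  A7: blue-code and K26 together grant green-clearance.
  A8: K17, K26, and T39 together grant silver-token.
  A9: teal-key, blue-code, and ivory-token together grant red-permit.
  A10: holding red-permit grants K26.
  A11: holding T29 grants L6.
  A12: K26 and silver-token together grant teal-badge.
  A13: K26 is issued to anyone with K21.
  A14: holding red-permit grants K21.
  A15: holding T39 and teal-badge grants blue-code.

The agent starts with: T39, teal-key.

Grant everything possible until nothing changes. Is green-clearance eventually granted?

Holding teal-key grants K26 (A4).
Holding K26 grants K17 (A5).
Holding K17, K26, and T39 grants silver-token (A8).
Holding K26 and silver-token grants teal-badge (A12).
Holding T39 and teal-badge grants blue-code (A15).
Holding blue-code and K26 grants green-clearance (A7).

Yes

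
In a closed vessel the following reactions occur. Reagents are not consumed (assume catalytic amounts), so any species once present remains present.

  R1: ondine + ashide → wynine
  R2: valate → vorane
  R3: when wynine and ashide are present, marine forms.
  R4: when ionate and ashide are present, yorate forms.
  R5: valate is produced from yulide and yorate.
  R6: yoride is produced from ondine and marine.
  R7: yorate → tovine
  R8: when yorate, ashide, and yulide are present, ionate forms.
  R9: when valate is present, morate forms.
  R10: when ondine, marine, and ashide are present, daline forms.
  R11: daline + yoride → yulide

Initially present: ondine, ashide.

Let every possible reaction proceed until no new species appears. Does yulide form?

Yes

ondine and ashide present → wynine forms (R1).
wynine and ashide present → marine forms (R3).
ondine, marine, and ashide present → daline forms (R10).
ondine and marine present → yoride forms (R6).
daline and yoride present → yulide forms (R11).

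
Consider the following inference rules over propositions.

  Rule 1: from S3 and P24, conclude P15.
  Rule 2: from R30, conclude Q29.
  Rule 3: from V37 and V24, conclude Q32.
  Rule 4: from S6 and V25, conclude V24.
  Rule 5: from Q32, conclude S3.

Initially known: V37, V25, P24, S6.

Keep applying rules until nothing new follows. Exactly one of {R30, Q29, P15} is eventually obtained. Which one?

P15

From S6 and V25, Rule 4 gives V24.
V37 and V24 hold, so Q32 follows (Rule 3).
Q32 holds, so S3 follows (Rule 5).
S3 and P24 hold, so P15 follows (Rule 1).
No rule produces R30, and it is not given. Q29 would need R30 (Rule 2), but R30 is never established.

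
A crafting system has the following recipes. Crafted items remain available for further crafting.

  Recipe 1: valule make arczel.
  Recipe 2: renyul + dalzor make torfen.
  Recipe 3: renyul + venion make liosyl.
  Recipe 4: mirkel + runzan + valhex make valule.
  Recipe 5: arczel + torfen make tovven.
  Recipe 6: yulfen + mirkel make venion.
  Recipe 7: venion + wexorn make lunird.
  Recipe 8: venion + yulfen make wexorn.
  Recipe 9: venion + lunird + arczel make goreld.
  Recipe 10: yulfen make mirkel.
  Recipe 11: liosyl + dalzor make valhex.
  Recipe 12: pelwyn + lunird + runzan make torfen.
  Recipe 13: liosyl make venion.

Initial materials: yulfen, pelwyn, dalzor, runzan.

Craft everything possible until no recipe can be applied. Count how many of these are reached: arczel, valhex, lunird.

1

Using Recipe 10, yulfen makes mirkel.
Using Recipe 6, yulfen and mirkel make venion.
Using Recipe 8, venion and yulfen make wexorn.
venion + wexorn → lunird (Recipe 7).
arczel would need valule (Recipe 1), but valule is never obtained.
valhex would need liosyl and dalzor (Recipe 11), but liosyl is never obtained.
lunird: reached.
Reached: lunird — 1 of the 3.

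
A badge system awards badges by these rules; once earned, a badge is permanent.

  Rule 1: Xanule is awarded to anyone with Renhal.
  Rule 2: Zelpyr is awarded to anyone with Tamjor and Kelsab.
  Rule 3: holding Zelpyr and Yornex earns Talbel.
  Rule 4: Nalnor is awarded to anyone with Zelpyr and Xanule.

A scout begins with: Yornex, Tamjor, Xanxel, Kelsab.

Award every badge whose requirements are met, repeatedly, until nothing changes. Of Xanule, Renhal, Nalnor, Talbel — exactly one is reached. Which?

Talbel

With Tamjor and Kelsab, Zelpyr is earned (Rule 2).
With Zelpyr and Yornex, Talbel is earned (Rule 3).
Nalnor would need Zelpyr and Xanule (Rule 4), but Xanule is never earned. Xanule would need Renhal (Rule 1), but Renhal is never earned. No rule produces Renhal, and it is not given.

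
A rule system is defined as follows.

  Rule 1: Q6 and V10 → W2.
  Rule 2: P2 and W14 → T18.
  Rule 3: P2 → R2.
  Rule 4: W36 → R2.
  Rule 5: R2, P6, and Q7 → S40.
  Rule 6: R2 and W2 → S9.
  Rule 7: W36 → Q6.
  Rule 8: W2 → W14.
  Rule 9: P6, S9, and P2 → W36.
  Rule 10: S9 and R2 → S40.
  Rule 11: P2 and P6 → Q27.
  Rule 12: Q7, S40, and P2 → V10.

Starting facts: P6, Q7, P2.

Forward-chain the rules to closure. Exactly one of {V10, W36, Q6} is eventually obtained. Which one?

P2 holds, so R2 follows (Rule 3).
R2, P6, and Q7 hold, so S40 follows (Rule 5).
From Q7, S40, and P2, Rule 12 gives V10.
W36 would need P6, S9, and P2 (Rule 9), but S9 is never established. Q6 would need W36 (Rule 7), but W36 is never established.

V10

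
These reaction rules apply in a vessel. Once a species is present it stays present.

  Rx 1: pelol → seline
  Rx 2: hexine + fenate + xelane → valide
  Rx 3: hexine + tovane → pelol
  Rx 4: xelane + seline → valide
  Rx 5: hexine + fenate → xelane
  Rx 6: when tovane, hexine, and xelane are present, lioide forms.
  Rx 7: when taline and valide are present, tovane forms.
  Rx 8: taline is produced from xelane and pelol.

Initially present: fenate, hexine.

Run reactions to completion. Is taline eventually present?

No

taline would need xelane and pelol (Rx 8), but pelol never forms.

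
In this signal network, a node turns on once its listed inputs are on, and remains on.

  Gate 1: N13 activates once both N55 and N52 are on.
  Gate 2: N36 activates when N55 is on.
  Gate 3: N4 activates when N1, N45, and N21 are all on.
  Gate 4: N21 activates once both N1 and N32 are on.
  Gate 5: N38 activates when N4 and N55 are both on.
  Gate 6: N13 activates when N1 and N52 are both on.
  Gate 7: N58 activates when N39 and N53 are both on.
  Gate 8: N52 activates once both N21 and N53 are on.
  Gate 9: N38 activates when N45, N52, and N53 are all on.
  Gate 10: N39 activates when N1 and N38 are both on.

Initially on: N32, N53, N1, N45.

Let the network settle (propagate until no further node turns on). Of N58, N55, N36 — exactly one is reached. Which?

N1 and N32 are on, so N21 activates (Gate 4).
N21 and N53 are on, so N52 activates (Gate 8).
N45, N52, and N53 are on, so N38 activates (Gate 9).
N1 and N38 are on, so N39 activates (Gate 10).
Gate 7: N39 and N53 on → N58 on.
N36 would need N55 (Gate 2), but N55 never turns on. No rule produces N55, and it is not given.

N58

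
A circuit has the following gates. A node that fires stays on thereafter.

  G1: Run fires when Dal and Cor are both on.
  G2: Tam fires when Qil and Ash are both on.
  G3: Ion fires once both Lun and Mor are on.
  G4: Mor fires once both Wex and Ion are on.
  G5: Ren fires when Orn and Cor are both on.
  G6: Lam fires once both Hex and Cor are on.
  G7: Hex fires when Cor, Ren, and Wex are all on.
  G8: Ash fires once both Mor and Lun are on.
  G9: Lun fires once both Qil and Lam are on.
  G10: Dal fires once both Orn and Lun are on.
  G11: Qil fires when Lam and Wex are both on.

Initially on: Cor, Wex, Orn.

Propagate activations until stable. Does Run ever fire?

Orn and Cor are on, so Ren fires (G5).
Cor, Ren, and Wex are on, so Hex fires (G7).
Hex and Cor are on, so Lam fires (G6).
Lam and Wex are on, so Qil fires (G11).
G9: Qil and Lam on → Lun on.
Orn and Lun are on, so Dal fires (G10).
Dal and Cor are on, so Run fires (G1).

Yes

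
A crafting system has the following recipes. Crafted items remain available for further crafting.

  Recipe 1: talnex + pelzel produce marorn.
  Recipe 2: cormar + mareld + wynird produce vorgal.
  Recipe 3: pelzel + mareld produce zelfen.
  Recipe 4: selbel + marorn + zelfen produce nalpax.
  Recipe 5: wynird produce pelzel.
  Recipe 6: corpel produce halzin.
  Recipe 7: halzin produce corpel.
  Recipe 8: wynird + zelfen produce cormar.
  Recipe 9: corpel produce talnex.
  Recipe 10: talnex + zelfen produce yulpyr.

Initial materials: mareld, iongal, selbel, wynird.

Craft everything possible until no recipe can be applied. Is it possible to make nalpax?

nalpax would need selbel, marorn, and zelfen (Recipe 4), but marorn is never obtained.

No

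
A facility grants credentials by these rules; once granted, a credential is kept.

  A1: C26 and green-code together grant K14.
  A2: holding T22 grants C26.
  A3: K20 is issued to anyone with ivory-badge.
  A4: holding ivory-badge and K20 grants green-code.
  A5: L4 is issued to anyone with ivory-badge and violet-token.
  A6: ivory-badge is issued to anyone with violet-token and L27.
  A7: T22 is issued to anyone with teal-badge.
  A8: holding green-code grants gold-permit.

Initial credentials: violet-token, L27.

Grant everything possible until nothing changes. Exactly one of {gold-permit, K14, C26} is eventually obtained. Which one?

Holding violet-token and L27 grants ivory-badge (A6).
Holding ivory-badge grants K20 (A3).
Holding ivory-badge and K20 grants green-code (A4).
Holding green-code grants gold-permit (A8).
C26 would need T22 (A2), but T22 is never granted. K14 would need C26 and green-code (A1), but C26 is never granted.

gold-permit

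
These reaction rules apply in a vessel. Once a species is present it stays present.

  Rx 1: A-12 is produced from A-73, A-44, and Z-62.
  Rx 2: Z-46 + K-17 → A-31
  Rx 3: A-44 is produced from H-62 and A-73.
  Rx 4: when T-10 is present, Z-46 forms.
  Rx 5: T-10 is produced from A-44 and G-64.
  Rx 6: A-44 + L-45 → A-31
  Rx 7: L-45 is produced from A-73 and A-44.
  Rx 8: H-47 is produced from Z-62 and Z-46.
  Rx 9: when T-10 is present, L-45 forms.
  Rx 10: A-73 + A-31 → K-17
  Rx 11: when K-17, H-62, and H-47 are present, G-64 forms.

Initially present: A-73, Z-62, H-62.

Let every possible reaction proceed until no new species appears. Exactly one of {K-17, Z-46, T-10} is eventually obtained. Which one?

K-17

H-62 and A-73 present → A-44 forms (Rx 3).
A-73 and A-44 present → L-45 forms (Rx 7).
A-44 and L-45 present → A-31 forms (Rx 6).
A-73 and A-31 present → K-17 forms (Rx 10).
T-10 would need A-44 and G-64 (Rx 5), but G-64 never forms. Z-46 would need T-10 (Rx 4), but T-10 never forms.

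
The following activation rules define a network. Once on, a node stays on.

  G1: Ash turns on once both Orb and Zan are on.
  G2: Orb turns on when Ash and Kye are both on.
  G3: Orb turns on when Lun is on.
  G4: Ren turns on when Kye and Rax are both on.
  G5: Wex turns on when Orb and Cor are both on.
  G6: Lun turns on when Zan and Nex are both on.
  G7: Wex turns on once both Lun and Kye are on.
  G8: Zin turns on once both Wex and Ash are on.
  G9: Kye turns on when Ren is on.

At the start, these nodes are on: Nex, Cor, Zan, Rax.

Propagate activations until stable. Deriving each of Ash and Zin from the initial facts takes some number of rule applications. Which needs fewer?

Ash: G6: Zan and Nex on → Lun on. G3: Lun on → Orb on. G1: Orb and Zan on → Ash on. [3 rule applications]
Zin: Zan and Nex are on, so Lun turns on (G6). G3: Lun on → Orb on. Orb and Zan are on, so Ash turns on (G1). G5: Orb and Cor on → Wex on. Wex and Ash are on, so Zin turns on (G8). [5 rule applications]
Ash needs fewer.

Ash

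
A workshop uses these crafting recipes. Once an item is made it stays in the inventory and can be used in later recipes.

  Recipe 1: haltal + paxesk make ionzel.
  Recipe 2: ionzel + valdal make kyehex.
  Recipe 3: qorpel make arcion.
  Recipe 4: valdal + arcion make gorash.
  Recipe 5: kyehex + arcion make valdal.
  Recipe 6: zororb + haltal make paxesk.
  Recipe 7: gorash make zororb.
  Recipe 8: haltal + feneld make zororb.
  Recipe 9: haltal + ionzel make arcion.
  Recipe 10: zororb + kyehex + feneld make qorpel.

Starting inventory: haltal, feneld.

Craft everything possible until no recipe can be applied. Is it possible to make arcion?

Yes

Using Recipe 8, haltal and feneld make zororb.
Using Recipe 6, zororb and haltal make paxesk.
haltal + paxesk → ionzel (Recipe 1).
Using Recipe 9, haltal and ionzel make arcion.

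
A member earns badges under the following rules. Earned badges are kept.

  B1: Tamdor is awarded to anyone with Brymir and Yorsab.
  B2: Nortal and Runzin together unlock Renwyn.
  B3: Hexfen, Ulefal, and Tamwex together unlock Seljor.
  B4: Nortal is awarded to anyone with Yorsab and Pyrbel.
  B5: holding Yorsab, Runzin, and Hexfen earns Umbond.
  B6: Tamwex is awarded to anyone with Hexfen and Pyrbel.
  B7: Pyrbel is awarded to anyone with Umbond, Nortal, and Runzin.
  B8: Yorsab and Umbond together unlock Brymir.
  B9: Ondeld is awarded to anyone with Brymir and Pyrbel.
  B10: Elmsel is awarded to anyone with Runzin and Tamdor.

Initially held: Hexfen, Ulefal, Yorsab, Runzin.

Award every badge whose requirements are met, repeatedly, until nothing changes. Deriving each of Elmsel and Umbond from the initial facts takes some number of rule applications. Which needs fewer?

Umbond: With Yorsab, Runzin, and Hexfen, Umbond is earned (B5). [1 rule application]
Elmsel: With Yorsab, Runzin, and Hexfen, Umbond is earned (B5). With Yorsab and Umbond, Brymir is earned (B8). With Brymir and Yorsab, Tamdor is earned (B1). With Runzin and Tamdor, Elmsel is earned (B10). [4 rule applications]
Umbond needs fewer.

Umbond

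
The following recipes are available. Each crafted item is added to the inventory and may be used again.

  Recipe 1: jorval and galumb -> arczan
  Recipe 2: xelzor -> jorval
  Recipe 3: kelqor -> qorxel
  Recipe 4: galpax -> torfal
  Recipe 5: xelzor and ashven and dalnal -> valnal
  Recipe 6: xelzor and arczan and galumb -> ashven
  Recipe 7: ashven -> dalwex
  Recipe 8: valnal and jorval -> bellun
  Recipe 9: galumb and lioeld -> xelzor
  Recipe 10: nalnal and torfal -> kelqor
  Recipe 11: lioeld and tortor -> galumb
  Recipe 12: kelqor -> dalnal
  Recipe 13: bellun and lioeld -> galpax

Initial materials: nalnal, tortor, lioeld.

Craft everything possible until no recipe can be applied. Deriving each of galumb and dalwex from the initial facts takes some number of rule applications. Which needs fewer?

galumb: lioeld and tortor -> galumb (Recipe 11). [1 rule application]
dalwex: lioeld and tortor -> galumb (Recipe 11). galumb and lioeld -> xelzor (Recipe 9). Using Recipe 2, xelzor makes jorval. Using Recipe 1, jorval and galumb make arczan. Using Recipe 6, xelzor, arczan, and galumb make ashven. ashven -> dalwex (Recipe 7). [6 rule applications]
galumb needs fewer.

galumb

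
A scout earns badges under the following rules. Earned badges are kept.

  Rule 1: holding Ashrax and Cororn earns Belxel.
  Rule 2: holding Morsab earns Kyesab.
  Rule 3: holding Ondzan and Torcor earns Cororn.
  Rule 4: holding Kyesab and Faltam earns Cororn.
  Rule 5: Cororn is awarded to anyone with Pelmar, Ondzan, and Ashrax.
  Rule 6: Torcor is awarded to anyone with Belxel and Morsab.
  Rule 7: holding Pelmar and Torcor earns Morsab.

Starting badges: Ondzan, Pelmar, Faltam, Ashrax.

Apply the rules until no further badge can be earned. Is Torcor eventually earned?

No

Torcor would need Belxel and Morsab (Rule 6), but Morsab is never earned.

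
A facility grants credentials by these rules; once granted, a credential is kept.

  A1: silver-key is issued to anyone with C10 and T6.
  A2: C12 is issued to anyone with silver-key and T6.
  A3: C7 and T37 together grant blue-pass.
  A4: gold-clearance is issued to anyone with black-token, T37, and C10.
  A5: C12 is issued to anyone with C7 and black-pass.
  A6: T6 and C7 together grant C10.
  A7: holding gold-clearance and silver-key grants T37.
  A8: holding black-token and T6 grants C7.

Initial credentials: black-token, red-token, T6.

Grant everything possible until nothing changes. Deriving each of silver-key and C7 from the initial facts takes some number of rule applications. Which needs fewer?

C7

C7: Holding black-token and T6 grants C7 (A8). [1 rule application]
silver-key: Holding black-token and T6 grants C7 (A8). Holding T6 and C7 grants C10 (A6). Holding C10 and T6 grants silver-key (A1). [3 rule applications]
C7 needs fewer.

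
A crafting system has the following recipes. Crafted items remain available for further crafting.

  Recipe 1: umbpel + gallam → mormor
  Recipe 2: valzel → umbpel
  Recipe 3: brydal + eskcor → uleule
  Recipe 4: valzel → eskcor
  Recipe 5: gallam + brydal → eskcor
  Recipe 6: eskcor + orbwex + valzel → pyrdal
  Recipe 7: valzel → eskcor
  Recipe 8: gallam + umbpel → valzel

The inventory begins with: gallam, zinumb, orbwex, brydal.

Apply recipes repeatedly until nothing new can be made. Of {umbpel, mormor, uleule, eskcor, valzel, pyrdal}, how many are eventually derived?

2

gallam + brydal → eskcor (Recipe 5).
Using Recipe 3, brydal and eskcor make uleule.
umbpel would need valzel (Recipe 2), but valzel is never obtained.
mormor would need umbpel and gallam (Recipe 1), but umbpel is never obtained.
uleule: reached.
eskcor: reached.
valzel would need gallam and umbpel (Recipe 8), but umbpel is never obtained.
pyrdal would need eskcor, orbwex, and valzel (Recipe 6), but valzel is never obtained.
Reached: uleule and eskcor — 2 of the 6.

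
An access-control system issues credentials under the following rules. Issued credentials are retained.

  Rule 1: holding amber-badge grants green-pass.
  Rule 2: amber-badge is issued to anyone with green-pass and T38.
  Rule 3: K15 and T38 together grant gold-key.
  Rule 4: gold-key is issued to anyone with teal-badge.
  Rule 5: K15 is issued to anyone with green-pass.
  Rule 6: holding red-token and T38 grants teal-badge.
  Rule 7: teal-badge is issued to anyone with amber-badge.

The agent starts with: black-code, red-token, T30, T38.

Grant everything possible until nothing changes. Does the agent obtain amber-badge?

amber-badge would need green-pass and T38 (Rule 2), but green-pass is never granted.

No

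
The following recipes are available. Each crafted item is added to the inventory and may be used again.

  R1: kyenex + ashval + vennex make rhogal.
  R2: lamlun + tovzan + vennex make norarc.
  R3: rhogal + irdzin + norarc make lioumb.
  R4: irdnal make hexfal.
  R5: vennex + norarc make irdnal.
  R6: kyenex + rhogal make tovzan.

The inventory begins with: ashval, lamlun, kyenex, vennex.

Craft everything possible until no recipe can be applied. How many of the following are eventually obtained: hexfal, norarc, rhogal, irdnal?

kyenex + ashval + vennex → rhogal (R1).
Using R6, kyenex and rhogal make tovzan.
Using R2, lamlun, tovzan, and vennex make norarc.
Using R5, vennex and norarc make irdnal.
Using R4, irdnal makes hexfal.
hexfal: reached.
norarc: reached.
rhogal: reached.
irdnal: reached.
All 4 are reached.

4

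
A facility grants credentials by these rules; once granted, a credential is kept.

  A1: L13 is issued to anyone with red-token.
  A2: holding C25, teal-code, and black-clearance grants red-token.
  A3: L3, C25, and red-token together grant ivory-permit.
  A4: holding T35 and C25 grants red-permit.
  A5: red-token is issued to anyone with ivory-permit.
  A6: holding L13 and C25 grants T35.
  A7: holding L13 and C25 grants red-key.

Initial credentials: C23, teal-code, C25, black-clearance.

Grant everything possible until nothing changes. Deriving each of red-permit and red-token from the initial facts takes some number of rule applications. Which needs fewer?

red-token: Holding C25, teal-code, and black-clearance grants red-token (A2). [1 rule application]
red-permit: Holding C25, teal-code, and black-clearance grants red-token (A2). Holding red-token grants L13 (A1). Holding L13 and C25 grants T35 (A6). Holding T35 and C25 grants red-permit (A4). [4 rule applications]
red-token needs fewer.

red-token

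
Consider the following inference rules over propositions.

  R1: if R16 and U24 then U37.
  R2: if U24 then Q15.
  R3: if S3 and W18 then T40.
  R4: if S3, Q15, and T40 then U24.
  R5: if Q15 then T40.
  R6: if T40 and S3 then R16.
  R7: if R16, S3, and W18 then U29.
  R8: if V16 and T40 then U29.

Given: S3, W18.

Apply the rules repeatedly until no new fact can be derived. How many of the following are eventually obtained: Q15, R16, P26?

1

S3 and W18 hold, so T40 follows (R3).
T40 and S3 hold, so R16 follows (R6).
Q15 would need U24 (R2), but U24 is never established.
R16: reached.
No rule produces P26, and it is not given.
Reached: R16 — 1 of the 3.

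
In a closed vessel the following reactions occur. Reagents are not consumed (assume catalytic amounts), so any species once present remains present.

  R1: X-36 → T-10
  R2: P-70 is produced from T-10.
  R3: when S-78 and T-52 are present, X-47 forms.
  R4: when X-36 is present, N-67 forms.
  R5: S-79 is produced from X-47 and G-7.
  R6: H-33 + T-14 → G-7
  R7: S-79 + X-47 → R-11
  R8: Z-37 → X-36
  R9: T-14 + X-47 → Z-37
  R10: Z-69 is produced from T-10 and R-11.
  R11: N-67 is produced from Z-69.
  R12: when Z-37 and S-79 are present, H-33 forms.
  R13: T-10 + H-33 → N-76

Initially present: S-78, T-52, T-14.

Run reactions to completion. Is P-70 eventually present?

S-78 and T-52 present → X-47 forms (R3).
T-14 and X-47 present → Z-37 forms (R9).
Z-37 present → X-36 forms (R8).
X-36 present → T-10 forms (R1).
T-10 present → P-70 forms (R2).

Yes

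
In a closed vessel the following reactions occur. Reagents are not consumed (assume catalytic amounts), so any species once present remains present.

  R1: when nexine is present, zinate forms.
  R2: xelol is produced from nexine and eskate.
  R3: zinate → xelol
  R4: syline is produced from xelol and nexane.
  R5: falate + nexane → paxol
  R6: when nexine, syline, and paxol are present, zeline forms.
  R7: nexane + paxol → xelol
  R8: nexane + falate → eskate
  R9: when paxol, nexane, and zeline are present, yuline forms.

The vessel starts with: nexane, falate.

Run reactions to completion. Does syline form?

Yes

falate and nexane present → paxol forms (R5).
nexane and paxol present → xelol forms (R7).
xelol and nexane present → syline forms (R4).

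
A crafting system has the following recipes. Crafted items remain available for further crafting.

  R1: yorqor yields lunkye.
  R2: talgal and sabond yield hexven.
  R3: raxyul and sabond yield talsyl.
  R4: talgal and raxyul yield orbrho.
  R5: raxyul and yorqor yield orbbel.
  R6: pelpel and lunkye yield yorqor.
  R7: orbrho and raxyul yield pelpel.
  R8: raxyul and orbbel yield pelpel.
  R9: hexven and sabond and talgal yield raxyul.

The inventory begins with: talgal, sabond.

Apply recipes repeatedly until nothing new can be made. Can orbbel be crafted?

orbbel would need raxyul and yorqor (R5), but yorqor is never obtained.

No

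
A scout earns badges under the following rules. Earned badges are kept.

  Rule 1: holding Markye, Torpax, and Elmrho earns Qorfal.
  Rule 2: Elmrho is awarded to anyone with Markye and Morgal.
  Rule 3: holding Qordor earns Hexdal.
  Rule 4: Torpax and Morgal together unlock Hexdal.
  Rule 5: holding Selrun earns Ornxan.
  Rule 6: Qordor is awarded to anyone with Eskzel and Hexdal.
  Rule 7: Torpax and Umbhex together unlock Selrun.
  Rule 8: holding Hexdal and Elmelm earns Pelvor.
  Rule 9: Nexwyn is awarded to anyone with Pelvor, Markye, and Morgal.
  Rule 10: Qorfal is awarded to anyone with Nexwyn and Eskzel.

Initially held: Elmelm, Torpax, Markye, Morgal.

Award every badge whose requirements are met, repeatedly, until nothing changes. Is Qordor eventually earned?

Qordor would need Eskzel and Hexdal (Rule 6), but Eskzel is never earned.

No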